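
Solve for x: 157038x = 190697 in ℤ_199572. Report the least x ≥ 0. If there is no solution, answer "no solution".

no solution

gcd(157038, 199572):
199572 = 1*157038 + 42534
157038 = 3*42534 + 29436
42534 = 1*29436 + 13098
29436 = 2*13098 + 3240
13098 = 4*3240 + 138
3240 = 23*138 + 66
138 = 2*66 + 6
66 = 11*6 + 0
gcd = 6, but 6 ∤ 190697, so the congruence has no solution.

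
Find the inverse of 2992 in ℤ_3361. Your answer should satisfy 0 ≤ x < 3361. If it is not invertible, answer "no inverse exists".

2605

Extended Euclidean algorithm:
3361 = 1*2992 + 369
2992 = 8*369 + 40
369 = 9*40 + 9
40 = 4*9 + 4
9 = 2*4 + 1
4 = 4*1 + 0
The gcd is 1. Working backward:
1 = 9 − 2·4
1 = −2·40 + 9·9
1 = 9·369 − 83·40
1 = −83·2992 + 673·369
1 = 673·3361 − 756·2992
Thus 2992·(-756) ≡ 1 (mod 3361); reducing, -756 mod 3361 = 2605.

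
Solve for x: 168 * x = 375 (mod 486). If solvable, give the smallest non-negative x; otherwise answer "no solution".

gcd(168, 486):
486 = 2×168 + 150
168 = 1×150 + 18
150 = 8×18 + 6
18 = 3×6 + 0
gcd = 6, but 6 ∤ 375, so the congruence has no solution.

no solution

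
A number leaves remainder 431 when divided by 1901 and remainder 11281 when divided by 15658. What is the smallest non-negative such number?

16170337

Write x = 431 + 1901·k. Then 1901·k ≡ 11281 − 431 ≡ 10850 (mod 15658).
Need 1901⁻¹ mod 15658. Extended Euclid on (15658, 1901):
15658 = 8×1901 + 450
1901 = 4×450 + 101
450 = 4×101 + 46
101 = 2×46 + 9
46 = 5×9 + 1
9 = 9×1 + 0
Back-substitute:
1 = 46 − 5·9
1 = −5·101 + 11·46
1 = 11·450 − 49·101
1 = −49·1901 + 207·450
1 = 207·15658 − 1705·1901
1901⁻¹ ≡ 13953 (mod 15658), so k ≡ 13953·10850 ≡ 8506 (mod 15658).
x = 431 + 1901·8506 = 16170337.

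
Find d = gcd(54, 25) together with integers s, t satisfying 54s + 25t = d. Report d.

Euclidean algorithm:
54 = 2*25 + 4
25 = 6*4 + 1
4 = 4*1 + 0
gcd(54, 25) = 1.
Express as a combination:
1 = 25 − 6·4
1 = −6·54 + 13·25
So 1 = (-6)·54 + (13)·25.

1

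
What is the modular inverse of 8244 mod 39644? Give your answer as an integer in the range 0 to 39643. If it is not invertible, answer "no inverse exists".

no inverse exists

Euclidean algorithm on 39644, 8244:
39644 = 4×8244 + 6668
8244 = 1×6668 + 1576
6668 = 4×1576 + 364
1576 = 4×364 + 120
364 = 3×120 + 4
120 = 30×4 + 0
gcd(8244, 39644) = 4 ≠ 1, so 8244 has no multiplicative inverse modulo 39644.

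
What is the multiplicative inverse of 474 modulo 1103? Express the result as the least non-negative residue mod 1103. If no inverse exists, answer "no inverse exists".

491

Apply the Euclidean algorithm to 1103 and 474:
1103 = 2*474 + 155
474 = 3*155 + 9
155 = 17*9 + 2
9 = 4*2 + 1
2 = 2*1 + 0
Since gcd(474, 1103) = 1, back-substitute to write 1 as a combination:
1 = 9 − 4·2
1 = −4·155 + 69·9
1 = 69·474 − 211·155
1 = −211·1103 + 491·474
So 474·491 ≡ 1 (mod 1103).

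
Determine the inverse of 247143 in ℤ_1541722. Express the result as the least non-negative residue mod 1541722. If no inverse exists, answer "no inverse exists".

Euclidean algorithm on 1541722, 247143:
1541722 = 6*247143 + 58864
247143 = 4*58864 + 11687
58864 = 5*11687 + 429
11687 = 27*429 + 104
429 = 4*104 + 13
104 = 8*13 + 0
Since gcd = 13 > 1, 247143 is not a unit mod 1541722.

no inverse exists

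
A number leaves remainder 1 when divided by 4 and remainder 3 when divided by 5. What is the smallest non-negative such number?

Write x = 1 + 4·k. Then 4·k ≡ 3 − 1 ≡ 2 (mod 5).
Need 4⁻¹ mod 5. Extended Euclid on (5, 4):
5 = 1×4 + 1
4 = 4×1 + 0
Back-substitute:
1 = 5 − 4
4⁻¹ ≡ 4 (mod 5), so k ≡ 4·2 ≡ 3 (mod 5).
x = 1 + 4·3 = 13.

13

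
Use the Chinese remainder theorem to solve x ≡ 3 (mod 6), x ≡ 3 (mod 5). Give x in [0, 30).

Write x = 3 + 6·k. Then 6·k ≡ 3 − 3 ≡ 0 (mod 5).
Need 6⁻¹ mod 5. Extended Euclid on (5, 1):
5 = 5×1 + 0
6⁻¹ ≡ 1 (mod 5), so k ≡ 1·0 ≡ 0 (mod 5).
x = 3 + 6·0 = 3.

3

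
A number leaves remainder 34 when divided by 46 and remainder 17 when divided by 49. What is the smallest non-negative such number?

1046

Write x = 34 + 46·k. Then 46·k ≡ 17 − 34 ≡ 32 (mod 49).
Need 46⁻¹ mod 49. Extended Euclid on (49, 46):
49 = 1*46 + 3
46 = 15*3 + 1
3 = 3*1 + 0
Back-substitute:
1 = 46 − 15·3
1 = −15·49 + 16·46
46⁻¹ ≡ 16 (mod 49), so k ≡ 16·32 ≡ 22 (mod 49).
x = 34 + 46·22 = 1046.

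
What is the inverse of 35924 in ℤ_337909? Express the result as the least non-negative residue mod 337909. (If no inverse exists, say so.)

Apply the Euclidean algorithm to 337909 and 35924:
337909 = 9·35924 + 14593
35924 = 2·14593 + 6738
14593 = 2·6738 + 1117
6738 = 6·1117 + 36
1117 = 31·36 + 1
36 = 36·1 + 0
gcd = 1, so the inverse exists. Back-substitute:
1 = 1117 − 31·36
1 = −31·6738 + 187·1117
1 = 187·14593 − 405·6738
1 = −405·35924 + 997·14593
1 = 997·337909 − 9378·35924
Hence 35924⁻¹ ≡ -9378 ≡ 328531 (mod 337909).

328531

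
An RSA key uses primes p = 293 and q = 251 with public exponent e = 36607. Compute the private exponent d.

φ(n) = (p−1)(q−1) = 292·250 = 73000.
Need d with 36607·d ≡ 1 (mod 73000). Apply the extended Euclidean algorithm:
73000 = 1×36607 + 36393
36607 = 1×36393 + 214
36393 = 170×214 + 13
214 = 16×13 + 6
13 = 2×6 + 1
6 = 6×1 + 0
Back-substitute:
1 = 13 − 2·6
1 = −2·214 + 33·13
1 = 33·36393 − 5612·214
1 = −5612·36607 + 5645·36393
1 = 5645·73000 − 11257·36607
So 36607·(-11257) ≡ 1 (mod 73000), hence d ≡ -11257 ≡ 61743 (mod 73000).

61743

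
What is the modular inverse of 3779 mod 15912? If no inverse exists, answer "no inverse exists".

1979

gcd(15912, 3779) by repeated division:
15912 = 4·3779 + 796
3779 = 4·796 + 595
796 = 1·595 + 201
595 = 2·201 + 193
201 = 1·193 + 8
193 = 24·8 + 1
8 = 8·1 + 0
gcd = 1, so the inverse exists. Back-substitute:
1 = 193 − 24·8
1 = −24·201 + 25·193
1 = 25·595 − 74·201
1 = −74·796 + 99·595
1 = 99·3779 − 470·796
1 = −470·15912 + 1979·3779
So 3779·1979 ≡ 1 (mod 15912).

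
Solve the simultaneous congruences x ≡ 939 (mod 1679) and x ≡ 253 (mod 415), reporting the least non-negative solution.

Write x = 939 + 1679·k. Then 1679·k ≡ 253 − 939 ≡ 144 (mod 415).
Need 1679⁻¹ mod 415. Extended Euclid on (415, 19):
415 = 21*19 + 16
19 = 1*16 + 3
16 = 5*3 + 1
3 = 3*1 + 0
Back-substitute:
1 = 16 − 5·3
1 = −5·19 + 6·16
1 = 6·415 − 131·19
1679⁻¹ ≡ 284 (mod 415), so k ≡ 284·144 ≡ 226 (mod 415).
x = 939 + 1679·226 = 380393.

380393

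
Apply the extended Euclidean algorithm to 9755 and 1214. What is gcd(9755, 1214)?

1

Euclidean algorithm:
9755 = 8×1214 + 43
1214 = 28×43 + 10
43 = 4×10 + 3
10 = 3×3 + 1
3 = 3×1 + 0
gcd(9755, 1214) = 1.
Express as a combination:
1 = 10 − 3·3
1 = −3·43 + 13·10
1 = 13·1214 − 367·43
1 = −367·9755 + 2949·1214
So 1 = (-367)·9755 + (2949)·1214.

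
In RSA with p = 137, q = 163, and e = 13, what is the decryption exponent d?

15253

φ(n) = (p−1)(q−1) = 136·162 = 22032.
Need d with 13·d ≡ 1 (mod 22032). Apply the extended Euclidean algorithm:
22032 = 1694·13 + 10
13 = 1·10 + 3
10 = 3·3 + 1
3 = 3·1 + 0
Back-substitute:
1 = 10 − 3·3
1 = −3·13 + 4·10
1 = 4·22032 − 6779·13
So 13·(-6779) ≡ 1 (mod 22032), hence d ≡ -6779 ≡ 15253 (mod 22032).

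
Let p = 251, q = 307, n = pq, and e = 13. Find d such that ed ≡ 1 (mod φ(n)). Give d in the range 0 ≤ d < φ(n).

φ(n) = (p−1)(q−1) = 250·306 = 76500.
Need d with 13·d ≡ 1 (mod 76500). Apply the extended Euclidean algorithm:
76500 = 5884·13 + 8
13 = 1·8 + 5
8 = 1·5 + 3
5 = 1·3 + 2
3 = 1·2 + 1
2 = 2·1 + 0
Back-substitute:
1 = 3 − 2
1 = −5 + 2·3
1 = 2·8 − 3·5
1 = −3·13 + 5·8
1 = 5·76500 − 29423·13
So 13·(-29423) ≡ 1 (mod 76500), hence d ≡ -29423 ≡ 47077 (mod 76500).

47077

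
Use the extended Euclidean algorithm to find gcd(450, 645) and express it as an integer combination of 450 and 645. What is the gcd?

15

Euclidean algorithm:
645 = 1·450 + 195
450 = 2·195 + 60
195 = 3·60 + 15
60 = 4·15 + 0
gcd(450, 645) = 15.
Working backward:
15 = 195 − 3·60
15 = −3·450 + 7·195
15 = 7·645 − 10·450
So 15 = (7)·645 + (-10)·450.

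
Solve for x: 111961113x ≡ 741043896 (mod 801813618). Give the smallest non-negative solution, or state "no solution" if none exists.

231198094

First find gcd(111961113, 801813618):
801813618 = 7·111961113 + 18085827
111961113 = 6·18085827 + 3446151
18085827 = 5·3446151 + 855072
3446151 = 4·855072 + 25863
855072 = 33·25863 + 1593
25863 = 16·1593 + 375
1593 = 4·375 + 93
375 = 4·93 + 3
93 = 31·3 + 0
gcd = 3 and 3 | 741043896, so solutions exist. Divide through by 3: 37320371x ≡ 247014632 (mod 267271206).
Now find 37320371⁻¹ mod 267271206:
267271206 = 7*37320371 + 6028609
37320371 = 6*6028609 + 1148717
6028609 = 5*1148717 + 285024
1148717 = 4*285024 + 8621
285024 = 33*8621 + 531
8621 = 16*531 + 125
531 = 4*125 + 31
125 = 4*31 + 1
31 = 31*1 + 0
Back-substitute:
1 = 125 − 4·31
1 = −4·531 + 17·125
1 = 17·8621 − 276·531
1 = −276·285024 + 9125·8621
1 = 9125·1148717 − 36776·285024
1 = −36776·6028609 + 193005·1148717
1 = 193005·37320371 − 1194806·6028609
1 = −1194806·267271206 + 8556647·37320371
So 37320371⁻¹ ≡ 8556647 (mod 267271206).
Then x ≡ 8556647·247014632 ≡ 231198094 (mod 267271206); the smallest non-negative solution is x = 231198094.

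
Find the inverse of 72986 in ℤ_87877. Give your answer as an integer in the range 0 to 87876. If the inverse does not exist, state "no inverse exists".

Run Euclid on (87877, 72986):
87877 = 1*72986 + 14891
72986 = 4*14891 + 13422
14891 = 1*13422 + 1469
13422 = 9*1469 + 201
1469 = 7*201 + 62
201 = 3*62 + 15
62 = 4*15 + 2
15 = 7*2 + 1
2 = 2*1 + 0
gcd = 1, so the inverse exists. Back-substitute:
1 = 15 − 7·2
1 = −7·62 + 29·15
1 = 29·201 − 94·62
1 = −94·1469 + 687·201
1 = 687·13422 − 6277·1469
1 = −6277·14891 + 6964·13422
1 = 6964·72986 − 34133·14891
1 = −34133·87877 + 41097·72986
So 72986·41097 ≡ 1 (mod 87877).

41097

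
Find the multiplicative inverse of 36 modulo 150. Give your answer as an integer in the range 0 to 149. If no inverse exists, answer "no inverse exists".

Compute gcd(36, 150):
150 = 4·36 + 6
36 = 6·6 + 0
Since gcd = 6 > 1, 36 is not a unit mod 150.

no inverse exists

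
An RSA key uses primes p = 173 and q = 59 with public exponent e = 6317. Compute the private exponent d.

φ(n) = (p−1)(q−1) = 172·58 = 9976.
Need d with 6317·d ≡ 1 (mod 9976). Apply the extended Euclidean algorithm:
9976 = 1×6317 + 3659
6317 = 1×3659 + 2658
3659 = 1×2658 + 1001
2658 = 2×1001 + 656
1001 = 1×656 + 345
656 = 1×345 + 311
345 = 1×311 + 34
311 = 9×34 + 5
34 = 6×5 + 4
5 = 1×4 + 1
4 = 4×1 + 0
Back-substitute:
1 = 5 − 4
1 = −34 + 7·5
1 = 7·311 − 64·34
1 = −64·345 + 71·311
1 = 71·656 − 135·345
1 = −135·1001 + 206·656
1 = 206·2658 − 547·1001
1 = −547·3659 + 753·2658
1 = 753·6317 − 1300·3659
1 = −1300·9976 + 2053·6317
So 6317·2053 ≡ 1 (mod 9976), hence d = 2053.

2053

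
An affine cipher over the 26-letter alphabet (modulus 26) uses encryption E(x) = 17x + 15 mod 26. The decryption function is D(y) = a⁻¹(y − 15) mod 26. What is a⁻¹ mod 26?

gcd(26, 17) by repeated division:
26 = 1·17 + 9
17 = 1·9 + 8
9 = 1·8 + 1
8 = 8·1 + 0
Since gcd(17, 26) = 1, back-substitute to write 1 as a combination:
1 = 9 − 8
1 = −17 + 2·9
1 = 2·26 − 3·17
Thus 17·(-3) ≡ 1 (mod 26); reducing, -3 mod 26 = 23.

23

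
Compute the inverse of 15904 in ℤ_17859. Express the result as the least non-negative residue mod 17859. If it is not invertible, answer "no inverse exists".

Extended Euclidean algorithm:
17859 = 1·15904 + 1955
15904 = 8·1955 + 264
1955 = 7·264 + 107
264 = 2·107 + 50
107 = 2·50 + 7
50 = 7·7 + 1
7 = 7·1 + 0
gcd = 1, so the inverse exists. Back-substitute:
1 = 50 − 7·7
1 = −7·107 + 15·50
1 = 15·264 − 37·107
1 = −37·1955 + 274·264
1 = 274·15904 − 2229·1955
1 = −2229·17859 + 2503·15904
So 15904·2503 ≡ 1 (mod 17859).

2503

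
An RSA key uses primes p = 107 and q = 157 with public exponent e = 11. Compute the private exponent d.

10523

φ(n) = (p−1)(q−1) = 106·156 = 16536.
Need d with 11·d ≡ 1 (mod 16536). Apply the extended Euclidean algorithm:
16536 = 1503*11 + 3
11 = 3*3 + 2
3 = 1*2 + 1
2 = 2*1 + 0
Back-substitute:
1 = 3 − 2
1 = −11 + 4·3
1 = 4·16536 − 6013·11
So 11·(-6013) ≡ 1 (mod 16536), hence d ≡ -6013 ≡ 10523 (mod 16536).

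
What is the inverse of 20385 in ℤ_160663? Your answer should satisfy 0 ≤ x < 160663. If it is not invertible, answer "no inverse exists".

26190

gcd(160663, 20385) by repeated division:
160663 = 7·20385 + 17968
20385 = 1·17968 + 2417
17968 = 7·2417 + 1049
2417 = 2·1049 + 319
1049 = 3·319 + 92
319 = 3·92 + 43
92 = 2·43 + 6
43 = 7·6 + 1
6 = 6·1 + 0
gcd = 1, so the inverse exists. Back-substitute:
1 = 43 − 7·6
1 = −7·92 + 15·43
1 = 15·319 − 52·92
1 = −52·1049 + 171·319
1 = 171·2417 − 394·1049
1 = −394·17968 + 2929·2417
1 = 2929·20385 − 3323·17968
1 = −3323·160663 + 26190·20385
So 20385·26190 ≡ 1 (mod 160663).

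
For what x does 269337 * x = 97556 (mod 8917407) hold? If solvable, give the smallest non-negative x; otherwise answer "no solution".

no solution

gcd(269337, 8917407):
8917407 = 33×269337 + 29286
269337 = 9×29286 + 5763
29286 = 5×5763 + 471
5763 = 12×471 + 111
471 = 4×111 + 27
111 = 4×27 + 3
27 = 9×3 + 0
gcd = 3, but 3 ∤ 97556, so the congruence has no solution.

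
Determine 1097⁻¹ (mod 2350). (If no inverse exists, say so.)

Apply the Euclidean algorithm to 2350 and 1097:
2350 = 2·1097 + 156
1097 = 7·156 + 5
156 = 31·5 + 1
5 = 5·1 + 0
gcd = 1, so the inverse exists. Back-substitute:
1 = 156 − 31·5
1 = −31·1097 + 218·156
1 = 218·2350 − 467·1097
Thus 1097·(-467) ≡ 1 (mod 2350); reducing, -467 mod 2350 = 1883.

1883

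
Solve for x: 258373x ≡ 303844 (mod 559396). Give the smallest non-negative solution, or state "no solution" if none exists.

159712

First find gcd(258373, 559396):
559396 = 2×258373 + 42650
258373 = 6×42650 + 2473
42650 = 17×2473 + 609
2473 = 4×609 + 37
609 = 16×37 + 17
37 = 2×17 + 3
17 = 5×3 + 2
3 = 1×2 + 1
2 = 2×1 + 0
gcd = 1, so a unique solution mod 559396 exists.
Back-substitute for the Bézout coefficients:
1 = 3 − 2
1 = −17 + 6·3
1 = 6·37 − 13·17
1 = −13·609 + 214·37
1 = 214·2473 − 869·609
1 = −869·42650 + 14987·2473
1 = 14987·258373 − 90791·42650
1 = −90791·559396 + 196569·258373
So 258373·(196569) ≡ 1 (mod 559396), giving 258373⁻¹ ≡ 196569.
x ≡ 258373⁻¹·303844 ≡ 196569·303844 ≡ 159712 (mod 559396).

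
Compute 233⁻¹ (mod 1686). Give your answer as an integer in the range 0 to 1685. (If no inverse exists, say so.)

521

Extended Euclidean algorithm:
1686 = 7·233 + 55
233 = 4·55 + 13
55 = 4·13 + 3
13 = 4·3 + 1
3 = 3·1 + 0
gcd = 1, so the inverse exists. Back-substitute:
1 = 13 − 4·3
1 = −4·55 + 17·13
1 = 17·233 − 72·55
1 = −72·1686 + 521·233
So 233·521 ≡ 1 (mod 1686).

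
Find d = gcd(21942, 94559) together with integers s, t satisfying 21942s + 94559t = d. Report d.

Euclidean algorithm:
94559 = 4*21942 + 6791
21942 = 3*6791 + 1569
6791 = 4*1569 + 515
1569 = 3*515 + 24
515 = 21*24 + 11
24 = 2*11 + 2
11 = 5*2 + 1
2 = 2*1 + 0
gcd(21942, 94559) = 1.
Express as a combination:
1 = 11 − 5·2
1 = −5·24 + 11·11
1 = 11·515 − 236·24
1 = −236·1569 + 719·515
1 = 719·6791 − 3112·1569
1 = −3112·21942 + 10055·6791
1 = 10055·94559 − 43332·21942
So 1 = (10055)·94559 + (-43332)·21942.

1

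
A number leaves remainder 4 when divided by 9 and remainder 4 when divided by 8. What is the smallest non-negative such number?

4

Write x = 4 + 9·k. Then 9·k ≡ 4 − 4 ≡ 0 (mod 8).
Need 9⁻¹ mod 8. Extended Euclid on (8, 1):
8 = 8*1 + 0
9⁻¹ ≡ 1 (mod 8), so k ≡ 1·0 ≡ 0 (mod 8).
x = 4 + 9·0 = 4.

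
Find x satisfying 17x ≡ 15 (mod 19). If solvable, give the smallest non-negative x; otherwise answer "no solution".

First find gcd(17, 19):
19 = 1×17 + 2
17 = 8×2 + 1
2 = 2×1 + 0
gcd = 1, so a unique solution mod 19 exists.
Back-substitute for the Bézout coefficients:
1 = 17 − 8·2
1 = −8·19 + 9·17
So 17·(9) ≡ 1 (mod 19), giving 17⁻¹ ≡ 9.
x ≡ 17⁻¹·15 ≡ 9·15 ≡ 2 (mod 19).

2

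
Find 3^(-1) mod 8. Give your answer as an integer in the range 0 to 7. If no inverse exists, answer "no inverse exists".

Extended Euclidean algorithm:
8 = 2×3 + 2
3 = 1×2 + 1
2 = 2×1 + 0
gcd = 1, so the inverse exists. Back-substitute:
1 = 3 − 2
1 = −8 + 3·3
So 3·3 ≡ 1 (mod 8).

3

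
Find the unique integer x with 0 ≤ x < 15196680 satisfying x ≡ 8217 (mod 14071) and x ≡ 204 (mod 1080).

10097124

Write x = 8217 + 14071·k. Then 14071·k ≡ 204 − 8217 ≡ 627 (mod 1080).
Need 14071⁻¹ mod 1080. Extended Euclid on (1080, 31):
1080 = 34×31 + 26
31 = 1×26 + 5
26 = 5×5 + 1
5 = 5×1 + 0
Back-substitute:
1 = 26 − 5·5
1 = −5·31 + 6·26
1 = 6·1080 − 209·31
14071⁻¹ ≡ 871 (mod 1080), so k ≡ 871·627 ≡ 717 (mod 1080).
x = 8217 + 14071·717 = 10097124.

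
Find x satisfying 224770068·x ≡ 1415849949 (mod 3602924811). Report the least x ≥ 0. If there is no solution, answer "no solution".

First find gcd(224770068, 3602924811):
3602924811 = 16*224770068 + 6603723
224770068 = 34*6603723 + 243486
6603723 = 27*243486 + 29601
243486 = 8*29601 + 6678
29601 = 4*6678 + 2889
6678 = 2*2889 + 900
2889 = 3*900 + 189
900 = 4*189 + 144
189 = 1*144 + 45
144 = 3*45 + 9
45 = 5*9 + 0
gcd = 9 and 9 | 1415849949, so solutions exist. Divide through by 9: 24974452x ≡ 157316661 (mod 400324979).
Now find 24974452⁻¹ mod 400324979:
400324979 = 16·24974452 + 733747
24974452 = 34·733747 + 27054
733747 = 27·27054 + 3289
27054 = 8·3289 + 742
3289 = 4·742 + 321
742 = 2·321 + 100
321 = 3·100 + 21
100 = 4·21 + 16
21 = 1·16 + 5
16 = 3·5 + 1
5 = 5·1 + 0
Back-substitute:
1 = 16 − 3·5
1 = −3·21 + 4·16
1 = 4·100 − 19·21
1 = −19·321 + 61·100
1 = 61·742 − 141·321
1 = −141·3289 + 625·742
1 = 625·27054 − 5141·3289
1 = −5141·733747 + 139432·27054
1 = 139432·24974452 − 4745829·733747
1 = −4745829·400324979 + 76072696·24974452
So 24974452⁻¹ ≡ 76072696 (mod 400324979).
Then x ≡ 76072696·157316661 ≡ 253671884 (mod 400324979); the smallest non-negative solution is x = 253671884.

253671884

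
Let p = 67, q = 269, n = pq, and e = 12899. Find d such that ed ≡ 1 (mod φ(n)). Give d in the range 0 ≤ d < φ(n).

φ(n) = (p−1)(q−1) = 66·268 = 17688.
Need d with 12899·d ≡ 1 (mod 17688). Apply the extended Euclidean algorithm:
17688 = 1×12899 + 4789
12899 = 2×4789 + 3321
4789 = 1×3321 + 1468
3321 = 2×1468 + 385
1468 = 3×385 + 313
385 = 1×313 + 72
313 = 4×72 + 25
72 = 2×25 + 22
25 = 1×22 + 3
22 = 7×3 + 1
3 = 3×1 + 0
Back-substitute:
1 = 22 − 7·3
1 = −7·25 + 8·22
1 = 8·72 − 23·25
1 = −23·313 + 100·72
1 = 100·385 − 123·313
1 = −123·1468 + 469·385
1 = 469·3321 − 1061·1468
1 = −1061·4789 + 1530·3321
1 = 1530·12899 − 4121·4789
1 = −4121·17688 + 5651·12899
So 12899·5651 ≡ 1 (mod 17688), hence d = 5651.

5651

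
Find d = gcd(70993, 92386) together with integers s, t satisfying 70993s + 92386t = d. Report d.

Euclidean algorithm:
92386 = 1×70993 + 21393
70993 = 3×21393 + 6814
21393 = 3×6814 + 951
6814 = 7×951 + 157
951 = 6×157 + 9
157 = 17×9 + 4
9 = 2×4 + 1
4 = 4×1 + 0
gcd(70993, 92386) = 1.
Working backward:
1 = 9 − 2·4
1 = −2·157 + 35·9
1 = 35·951 − 212·157
1 = −212·6814 + 1519·951
1 = 1519·21393 − 4769·6814
1 = −4769·70993 + 15826·21393
1 = 15826·92386 − 20595·70993
So 1 = (15826)·92386 + (-20595)·70993.

1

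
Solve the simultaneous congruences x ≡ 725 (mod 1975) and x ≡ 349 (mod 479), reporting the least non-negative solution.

308825

Write x = 725 + 1975·k. Then 1975·k ≡ 349 − 725 ≡ 103 (mod 479).
Need 1975⁻¹ mod 479. Extended Euclid on (479, 59):
479 = 8*59 + 7
59 = 8*7 + 3
7 = 2*3 + 1
3 = 3*1 + 0
Back-substitute:
1 = 7 − 2·3
1 = −2·59 + 17·7
1 = 17·479 − 138·59
1975⁻¹ ≡ 341 (mod 479), so k ≡ 341·103 ≡ 156 (mod 479).
x = 725 + 1975·156 = 308825.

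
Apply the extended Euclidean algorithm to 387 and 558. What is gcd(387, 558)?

9

Repeated division:
558 = 1×387 + 171
387 = 2×171 + 45
171 = 3×45 + 36
45 = 1×36 + 9
36 = 4×9 + 0
gcd(387, 558) = 9.
Express as a combination:
9 = 45 − 36
9 = −171 + 4·45
9 = 4·387 − 9·171
9 = −9·558 + 13·387
So 9 = (-9)·558 + (13)·387.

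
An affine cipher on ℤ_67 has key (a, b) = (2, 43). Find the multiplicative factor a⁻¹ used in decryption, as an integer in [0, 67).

Extended Euclidean algorithm:
67 = 33×2 + 1
2 = 2×1 + 0
gcd = 1, so the inverse exists. Back-substitute:
1 = 67 − 33·2
Hence 2⁻¹ ≡ -33 ≡ 34 (mod 67).

34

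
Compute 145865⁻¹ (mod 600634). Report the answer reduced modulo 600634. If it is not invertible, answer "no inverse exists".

gcd(600634, 145865) by repeated division:
600634 = 4*145865 + 17174
145865 = 8*17174 + 8473
17174 = 2*8473 + 228
8473 = 37*228 + 37
228 = 6*37 + 6
37 = 6*6 + 1
6 = 6*1 + 0
The gcd is 1. Working backward:
1 = 37 − 6·6
1 = −6·228 + 37·37
1 = 37·8473 − 1375·228
1 = −1375·17174 + 2787·8473
1 = 2787·145865 − 23671·17174
1 = −23671·600634 + 97471·145865
So 145865·97471 ≡ 1 (mod 600634).

97471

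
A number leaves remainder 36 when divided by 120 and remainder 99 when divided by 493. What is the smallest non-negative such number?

Write x = 36 + 120·k. Then 120·k ≡ 99 − 36 ≡ 63 (mod 493).
Need 120⁻¹ mod 493. Extended Euclid on (493, 120):
493 = 4*120 + 13
120 = 9*13 + 3
13 = 4*3 + 1
3 = 3*1 + 0
Back-substitute:
1 = 13 − 4·3
1 = −4·120 + 37·13
1 = 37·493 − 152·120
120⁻¹ ≡ 341 (mod 493), so k ≡ 341·63 ≡ 284 (mod 493).
x = 36 + 120·284 = 34116.

34116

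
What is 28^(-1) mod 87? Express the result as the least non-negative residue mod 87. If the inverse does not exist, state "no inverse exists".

28

Run Euclid on (87, 28):
87 = 3·28 + 3
28 = 9·3 + 1
3 = 3·1 + 0
The gcd is 1. Working backward:
1 = 28 − 9·3
1 = −9·87 + 28·28
So 28·28 ≡ 1 (mod 87).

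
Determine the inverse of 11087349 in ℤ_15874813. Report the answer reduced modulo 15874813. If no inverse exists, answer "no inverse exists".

4889131

Run Euclid on (15874813, 11087349):
15874813 = 1×11087349 + 4787464
11087349 = 2×4787464 + 1512421
4787464 = 3×1512421 + 250201
1512421 = 6×250201 + 11215
250201 = 22×11215 + 3471
11215 = 3×3471 + 802
3471 = 4×802 + 263
802 = 3×263 + 13
263 = 20×13 + 3
13 = 4×3 + 1
3 = 3×1 + 0
Since gcd(11087349, 15874813) = 1, back-substitute to write 1 as a combination:
1 = 13 − 4·3
1 = −4·263 + 81·13
1 = 81·802 − 247·263
1 = −247·3471 + 1069·802
1 = 1069·11215 − 3454·3471
1 = −3454·250201 + 77057·11215
1 = 77057·1512421 − 465796·250201
1 = −465796·4787464 + 1474445·1512421
1 = 1474445·11087349 − 3414686·4787464
1 = −3414686·15874813 + 4889131·11087349
So 11087349·4889131 ≡ 1 (mod 15874813).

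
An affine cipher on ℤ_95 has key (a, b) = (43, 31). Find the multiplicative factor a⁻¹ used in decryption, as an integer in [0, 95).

Extended Euclidean algorithm:
95 = 2×43 + 9
43 = 4×9 + 7
9 = 1×7 + 2
7 = 3×2 + 1
2 = 2×1 + 0
Since gcd(43, 95) = 1, back-substitute to write 1 as a combination:
1 = 7 − 3·2
1 = −3·9 + 4·7
1 = 4·43 − 19·9
1 = −19·95 + 42·43
So 43·42 ≡ 1 (mod 95).

42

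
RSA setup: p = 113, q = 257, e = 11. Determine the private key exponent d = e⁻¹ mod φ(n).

23459

φ(n) = (p−1)(q−1) = 112·256 = 28672.
Need d with 11·d ≡ 1 (mod 28672). Apply the extended Euclidean algorithm:
28672 = 2606*11 + 6
11 = 1*6 + 5
6 = 1*5 + 1
5 = 5*1 + 0
Back-substitute:
1 = 6 − 5
1 = −11 + 2·6
1 = 2·28672 − 5213·11
So 11·(-5213) ≡ 1 (mod 28672), hence d ≡ -5213 ≡ 23459 (mod 28672).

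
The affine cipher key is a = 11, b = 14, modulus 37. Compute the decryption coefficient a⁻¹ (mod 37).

27

Apply the Euclidean algorithm to 37 and 11:
37 = 3×11 + 4
11 = 2×4 + 3
4 = 1×3 + 1
3 = 3×1 + 0
Since gcd(11, 37) = 1, back-substitute to write 1 as a combination:
1 = 4 − 3
1 = −11 + 3·4
1 = 3·37 − 10·11
Hence 11⁻¹ ≡ -10 ≡ 27 (mod 37).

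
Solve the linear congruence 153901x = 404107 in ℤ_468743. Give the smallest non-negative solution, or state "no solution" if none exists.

First find gcd(153901, 468743):
468743 = 3×153901 + 7040
153901 = 21×7040 + 6061
7040 = 1×6061 + 979
6061 = 6×979 + 187
979 = 5×187 + 44
187 = 4×44 + 11
44 = 4×11 + 0
gcd = 11 and 11 | 404107, so solutions exist. Divide through by 11: 13991x ≡ 36737 (mod 42613).
Now find 13991⁻¹ mod 42613:
42613 = 3*13991 + 640
13991 = 21*640 + 551
640 = 1*551 + 89
551 = 6*89 + 17
89 = 5*17 + 4
17 = 4*4 + 1
4 = 4*1 + 0
Back-substitute:
1 = 17 − 4·4
1 = −4·89 + 21·17
1 = 21·551 − 130·89
1 = −130·640 + 151·551
1 = 151·13991 − 3301·640
1 = −3301·42613 + 10054·13991
So 13991⁻¹ ≡ 10054 (mod 42613).
Then x ≡ 10054·36737 ≡ 26927 (mod 42613); the smallest non-negative solution is x = 26927.

26927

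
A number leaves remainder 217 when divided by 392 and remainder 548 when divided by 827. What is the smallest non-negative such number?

39417

Write x = 217 + 392·k. Then 392·k ≡ 548 − 217 ≡ 331 (mod 827).
Need 392⁻¹ mod 827. Extended Euclid on (827, 392):
827 = 2×392 + 43
392 = 9×43 + 5
43 = 8×5 + 3
5 = 1×3 + 2
3 = 1×2 + 1
2 = 2×1 + 0
Back-substitute:
1 = 3 − 2
1 = −5 + 2·3
1 = 2·43 − 17·5
1 = −17·392 + 155·43
1 = 155·827 − 327·392
392⁻¹ ≡ 500 (mod 827), so k ≡ 500·331 ≡ 100 (mod 827).
x = 217 + 392·100 = 39417.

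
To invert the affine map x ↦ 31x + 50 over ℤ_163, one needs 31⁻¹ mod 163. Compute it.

Run Euclid on (163, 31):
163 = 5×31 + 8
31 = 3×8 + 7
8 = 1×7 + 1
7 = 7×1 + 0
The gcd is 1. Working backward:
1 = 8 − 7
1 = −31 + 4·8
1 = 4·163 − 21·31
Hence 31⁻¹ ≡ -21 ≡ 142 (mod 163).

142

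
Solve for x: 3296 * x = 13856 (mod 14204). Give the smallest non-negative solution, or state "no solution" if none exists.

1004

First find gcd(3296, 14204):
14204 = 4*3296 + 1020
3296 = 3*1020 + 236
1020 = 4*236 + 76
236 = 3*76 + 8
76 = 9*8 + 4
8 = 2*4 + 0
gcd = 4 and 4 | 13856, so solutions exist. Divide through by 4: 824x ≡ 3464 (mod 3551).
Now find 824⁻¹ mod 3551:
3551 = 4·824 + 255
824 = 3·255 + 59
255 = 4·59 + 19
59 = 3·19 + 2
19 = 9·2 + 1
2 = 2·1 + 0
Back-substitute:
1 = 19 − 9·2
1 = −9·59 + 28·19
1 = 28·255 − 121·59
1 = −121·824 + 391·255
1 = 391·3551 − 1685·824
So 824·(-1685) ≡ 1 (mod 3551), i.e. 824⁻¹ ≡ 1866.
Then x ≡ 1866·3464 ≡ 1004 (mod 3551); the smallest non-negative solution is x = 1004.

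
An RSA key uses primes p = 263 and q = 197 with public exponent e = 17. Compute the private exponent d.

21145

φ(n) = (p−1)(q−1) = 262·196 = 51352.
Need d with 17·d ≡ 1 (mod 51352). Apply the extended Euclidean algorithm:
51352 = 3020*17 + 12
17 = 1*12 + 5
12 = 2*5 + 2
5 = 2*2 + 1
2 = 2*1 + 0
Back-substitute:
1 = 5 − 2·2
1 = −2·12 + 5·5
1 = 5·17 − 7·12
1 = −7·51352 + 21145·17
So 17·21145 ≡ 1 (mod 51352), hence d = 21145.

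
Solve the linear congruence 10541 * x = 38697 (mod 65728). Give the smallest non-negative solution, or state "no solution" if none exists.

14445

First find gcd(10541, 65728):
65728 = 6*10541 + 2482
10541 = 4*2482 + 613
2482 = 4*613 + 30
613 = 20*30 + 13
30 = 2*13 + 4
13 = 3*4 + 1
4 = 4*1 + 0
gcd = 1, so a unique solution mod 65728 exists.
Back-substitute for the Bézout coefficients:
1 = 13 − 3·4
1 = −3·30 + 7·13
1 = 7·613 − 143·30
1 = −143·2482 + 579·613
1 = 579·10541 − 2459·2482
1 = −2459·65728 + 15333·10541
So 10541·(15333) ≡ 1 (mod 65728), giving 10541⁻¹ ≡ 15333.
x ≡ 10541⁻¹·38697 ≡ 15333·38697 ≡ 14445 (mod 65728).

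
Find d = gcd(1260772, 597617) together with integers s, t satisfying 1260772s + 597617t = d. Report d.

Apply Euclid's algorithm to 1260772 and 597617:
1260772 = 2*597617 + 65538
597617 = 9*65538 + 7775
65538 = 8*7775 + 3338
7775 = 2*3338 + 1099
3338 = 3*1099 + 41
1099 = 26*41 + 33
41 = 1*33 + 8
33 = 4*8 + 1
8 = 8*1 + 0
gcd(1260772, 597617) = 1.
Back-substituting:
1 = 33 − 4·8
1 = −4·41 + 5·33
1 = 5·1099 − 134·41
1 = −134·3338 + 407·1099
1 = 407·7775 − 948·3338
1 = −948·65538 + 7991·7775
1 = 7991·597617 − 72867·65538
1 = −72867·1260772 + 153725·597617
So 1 = (-72867)·1260772 + (153725)·597617.

1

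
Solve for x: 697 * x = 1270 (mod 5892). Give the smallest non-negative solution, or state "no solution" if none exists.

First find gcd(697, 5892):
5892 = 8·697 + 316
697 = 2·316 + 65
316 = 4·65 + 56
65 = 1·56 + 9
56 = 6·9 + 2
9 = 4·2 + 1
2 = 2·1 + 0
gcd = 1, so a unique solution mod 5892 exists.
Back-substitute for the Bézout coefficients:
1 = 9 − 4·2
1 = −4·56 + 25·9
1 = 25·65 − 29·56
1 = −29·316 + 141·65
1 = 141·697 − 311·316
1 = −311·5892 + 2629·697
So 697·(2629) ≡ 1 (mod 5892), giving 697⁻¹ ≡ 2629.
x ≡ 697⁻¹·1270 ≡ 2629·1270 ≡ 3958 (mod 5892).

3958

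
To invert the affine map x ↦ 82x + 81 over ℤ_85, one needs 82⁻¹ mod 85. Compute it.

28

gcd(85, 82) by repeated division:
85 = 1·82 + 3
82 = 27·3 + 1
3 = 3·1 + 0
gcd = 1, so the inverse exists. Back-substitute:
1 = 82 − 27·3
1 = −27·85 + 28·82
So 82·28 ≡ 1 (mod 85).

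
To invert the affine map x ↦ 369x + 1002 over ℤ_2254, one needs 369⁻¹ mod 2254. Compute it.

gcd(2254, 369) by repeated division:
2254 = 6×369 + 40
369 = 9×40 + 9
40 = 4×9 + 4
9 = 2×4 + 1
4 = 4×1 + 0
The gcd is 1. Working backward:
1 = 9 − 2·4
1 = −2·40 + 9·9
1 = 9·369 − 83·40
1 = −83·2254 + 507·369
So 369·507 ≡ 1 (mod 2254).

507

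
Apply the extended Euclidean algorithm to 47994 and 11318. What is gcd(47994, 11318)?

2

Repeated division:
47994 = 4·11318 + 2722
11318 = 4·2722 + 430
2722 = 6·430 + 142
430 = 3·142 + 4
142 = 35·4 + 2
4 = 2·2 + 0
gcd(47994, 11318) = 2.
Express as a combination:
2 = 142 − 35·4
2 = −35·430 + 106·142
2 = 106·2722 − 671·430
2 = −671·11318 + 2790·2722
2 = 2790·47994 − 11831·11318
So 2 = (2790)·47994 + (-11831)·11318.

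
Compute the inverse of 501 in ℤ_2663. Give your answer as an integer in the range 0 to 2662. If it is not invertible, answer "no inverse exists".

gcd(2663, 501) by repeated division:
2663 = 5×501 + 158
501 = 3×158 + 27
158 = 5×27 + 23
27 = 1×23 + 4
23 = 5×4 + 3
4 = 1×3 + 1
3 = 3×1 + 0
gcd = 1, so the inverse exists. Back-substitute:
1 = 4 − 3
1 = −23 + 6·4
1 = 6·27 − 7·23
1 = −7·158 + 41·27
1 = 41·501 − 130·158
1 = −130·2663 + 691·501
So 501·691 ≡ 1 (mod 2663).

691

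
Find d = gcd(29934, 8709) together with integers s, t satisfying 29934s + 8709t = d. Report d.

3

Apply Euclid's algorithm to 29934 and 8709:
29934 = 3×8709 + 3807
8709 = 2×3807 + 1095
3807 = 3×1095 + 522
1095 = 2×522 + 51
522 = 10×51 + 12
51 = 4×12 + 3
12 = 4×3 + 0
gcd(29934, 8709) = 3.
Express as a combination:
3 = 51 − 4·12
3 = −4·522 + 41·51
3 = 41·1095 − 86·522
3 = −86·3807 + 299·1095
3 = 299·8709 − 684·3807
3 = −684·29934 + 2351·8709
So 3 = (-684)·29934 + (2351)·8709.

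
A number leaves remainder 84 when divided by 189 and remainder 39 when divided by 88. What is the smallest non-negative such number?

13503

Write x = 84 + 189·k. Then 189·k ≡ 39 − 84 ≡ 43 (mod 88).
Need 189⁻¹ mod 88. Extended Euclid on (88, 13):
88 = 6·13 + 10
13 = 1·10 + 3
10 = 3·3 + 1
3 = 3·1 + 0
Back-substitute:
1 = 10 − 3·3
1 = −3·13 + 4·10
1 = 4·88 − 27·13
189⁻¹ ≡ 61 (mod 88), so k ≡ 61·43 ≡ 71 (mod 88).
x = 84 + 189·71 = 13503.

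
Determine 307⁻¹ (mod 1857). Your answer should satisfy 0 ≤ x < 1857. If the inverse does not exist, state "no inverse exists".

Extended Euclidean algorithm:
1857 = 6*307 + 15
307 = 20*15 + 7
15 = 2*7 + 1
7 = 7*1 + 0
gcd = 1, so the inverse exists. Back-substitute:
1 = 15 − 2·7
1 = −2·307 + 41·15
1 = 41·1857 − 248·307
Hence 307⁻¹ ≡ -248 ≡ 1609 (mod 1857).

1609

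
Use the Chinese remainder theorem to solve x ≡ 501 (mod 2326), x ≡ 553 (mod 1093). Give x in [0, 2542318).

Write x = 501 + 2326·k. Then 2326·k ≡ 553 − 501 ≡ 52 (mod 1093).
Need 2326⁻¹ mod 1093. Extended Euclid on (1093, 140):
1093 = 7×140 + 113
140 = 1×113 + 27
113 = 4×27 + 5
27 = 5×5 + 2
5 = 2×2 + 1
2 = 2×1 + 0
Back-substitute:
1 = 5 − 2·2
1 = −2·27 + 11·5
1 = 11·113 − 46·27
1 = −46·140 + 57·113
1 = 57·1093 − 445·140
2326⁻¹ ≡ 648 (mod 1093), so k ≡ 648·52 ≡ 906 (mod 1093).
x = 501 + 2326·906 = 2107857.

2107857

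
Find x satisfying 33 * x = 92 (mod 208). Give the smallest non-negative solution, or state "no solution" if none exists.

28

First find gcd(33, 208):
208 = 6×33 + 10
33 = 3×10 + 3
10 = 3×3 + 1
3 = 3×1 + 0
gcd = 1, so a unique solution mod 208 exists.
Back-substitute for the Bézout coefficients:
1 = 10 − 3·3
1 = −3·33 + 10·10
1 = 10·208 − 63·33
So 33·(-63) ≡ 1 (mod 208), giving 33⁻¹ ≡ 145.
x ≡ 33⁻¹·92 ≡ 145·92 ≡ 28 (mod 208).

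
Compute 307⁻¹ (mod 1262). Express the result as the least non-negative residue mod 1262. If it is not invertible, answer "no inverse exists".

37

Apply the Euclidean algorithm to 1262 and 307:
1262 = 4·307 + 34
307 = 9·34 + 1
34 = 34·1 + 0
The gcd is 1. Working backward:
1 = 307 − 9·34
1 = −9·1262 + 37·307
So 307·37 ≡ 1 (mod 1262).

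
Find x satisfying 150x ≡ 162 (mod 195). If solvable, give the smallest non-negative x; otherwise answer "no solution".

no solution

gcd(150, 195):
195 = 1·150 + 45
150 = 3·45 + 15
45 = 3·15 + 0
gcd = 15, but 15 ∤ 162, so the congruence has no solution.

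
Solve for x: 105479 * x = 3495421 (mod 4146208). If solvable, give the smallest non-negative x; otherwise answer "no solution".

no solution

gcd(105479, 4146208):
4146208 = 39·105479 + 32527
105479 = 3·32527 + 7898
32527 = 4·7898 + 935
7898 = 8·935 + 418
935 = 2·418 + 99
418 = 4·99 + 22
99 = 4·22 + 11
22 = 2·11 + 0
gcd = 11, but 11 ∤ 3495421, so the congruence has no solution.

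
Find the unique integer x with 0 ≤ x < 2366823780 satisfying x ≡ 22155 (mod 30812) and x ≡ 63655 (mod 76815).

1886332795

Write x = 22155 + 30812·k. Then 30812·k ≡ 63655 − 22155 ≡ 41500 (mod 76815).
Need 30812⁻¹ mod 76815. Extended Euclid on (76815, 30812):
76815 = 2·30812 + 15191
30812 = 2·15191 + 430
15191 = 35·430 + 141
430 = 3·141 + 7
141 = 20·7 + 1
7 = 7·1 + 0
Back-substitute:
1 = 141 − 20·7
1 = −20·430 + 61·141
1 = 61·15191 − 2155·430
1 = −2155·30812 + 4371·15191
1 = 4371·76815 − 10897·30812
30812⁻¹ ≡ 65918 (mod 76815), so k ≡ 65918·41500 ≡ 61220 (mod 76815).
x = 22155 + 30812·61220 = 1886332795.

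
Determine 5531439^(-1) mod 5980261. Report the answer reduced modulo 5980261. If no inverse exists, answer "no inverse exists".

Run Euclid on (5980261, 5531439):
5980261 = 1×5531439 + 448822
5531439 = 12×448822 + 145575
448822 = 3×145575 + 12097
145575 = 12×12097 + 411
12097 = 29×411 + 178
411 = 2×178 + 55
178 = 3×55 + 13
55 = 4×13 + 3
13 = 4×3 + 1
3 = 3×1 + 0
gcd = 1, so the inverse exists. Back-substitute:
1 = 13 − 4·3
1 = −4·55 + 17·13
1 = 17·178 − 55·55
1 = −55·411 + 127·178
1 = 127·12097 − 3738·411
1 = −3738·145575 + 44983·12097
1 = 44983·448822 − 138687·145575
1 = −138687·5531439 + 1709227·448822
1 = 1709227·5980261 − 1847914·5531439
So 5531439·(-1847914) ≡ 1 (mod 5980261), and -1847914 ≡ 4132347 (mod 5980261).

4132347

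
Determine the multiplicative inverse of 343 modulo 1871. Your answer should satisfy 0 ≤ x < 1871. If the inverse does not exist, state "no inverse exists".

1811

Apply the Euclidean algorithm to 1871 and 343:
1871 = 5×343 + 156
343 = 2×156 + 31
156 = 5×31 + 1
31 = 31×1 + 0
gcd = 1, so the inverse exists. Back-substitute:
1 = 156 − 5·31
1 = −5·343 + 11·156
1 = 11·1871 − 60·343
So 343·(-60) ≡ 1 (mod 1871), and -60 ≡ 1811 (mod 1871).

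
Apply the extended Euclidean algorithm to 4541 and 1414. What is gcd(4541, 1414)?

Repeated division:
4541 = 3·1414 + 299
1414 = 4·299 + 218
299 = 1·218 + 81
218 = 2·81 + 56
81 = 1·56 + 25
56 = 2·25 + 6
25 = 4·6 + 1
6 = 6·1 + 0
gcd(4541, 1414) = 1.
Express as a combination:
1 = 25 − 4·6
1 = −4·56 + 9·25
1 = 9·81 − 13·56
1 = −13·218 + 35·81
1 = 35·299 − 48·218
1 = −48·1414 + 227·299
1 = 227·4541 − 729·1414
So 1 = (227)·4541 + (-729)·1414.

1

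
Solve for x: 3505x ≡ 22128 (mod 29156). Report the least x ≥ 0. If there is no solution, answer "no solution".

7052

First find gcd(3505, 29156):
29156 = 8*3505 + 1116
3505 = 3*1116 + 157
1116 = 7*157 + 17
157 = 9*17 + 4
17 = 4*4 + 1
4 = 4*1 + 0
gcd = 1, so a unique solution mod 29156 exists.
Back-substitute for the Bézout coefficients:
1 = 17 − 4·4
1 = −4·157 + 37·17
1 = 37·1116 − 263·157
1 = −263·3505 + 826·1116
1 = 826·29156 − 6871·3505
So 3505·(-6871) ≡ 1 (mod 29156), giving 3505⁻¹ ≡ 22285.
x ≡ 3505⁻¹·22128 ≡ 22285·22128 ≡ 7052 (mod 29156).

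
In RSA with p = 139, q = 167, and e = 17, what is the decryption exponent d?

20213

φ(n) = (p−1)(q−1) = 138·166 = 22908.
Need d with 17·d ≡ 1 (mod 22908). Apply the extended Euclidean algorithm:
22908 = 1347·17 + 9
17 = 1·9 + 8
9 = 1·8 + 1
8 = 8·1 + 0
Back-substitute:
1 = 9 − 8
1 = −17 + 2·9
1 = 2·22908 − 2695·17
So 17·(-2695) ≡ 1 (mod 22908), hence d ≡ -2695 ≡ 20213 (mod 22908).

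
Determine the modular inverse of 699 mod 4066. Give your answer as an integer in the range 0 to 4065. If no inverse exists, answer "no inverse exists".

413

gcd(4066, 699) by repeated division:
4066 = 5×699 + 571
699 = 1×571 + 128
571 = 4×128 + 59
128 = 2×59 + 10
59 = 5×10 + 9
10 = 1×9 + 1
9 = 9×1 + 0
gcd = 1, so the inverse exists. Back-substitute:
1 = 10 − 9
1 = −59 + 6·10
1 = 6·128 − 13·59
1 = −13·571 + 58·128
1 = 58·699 − 71·571
1 = −71·4066 + 413·699
So 699·413 ≡ 1 (mod 4066).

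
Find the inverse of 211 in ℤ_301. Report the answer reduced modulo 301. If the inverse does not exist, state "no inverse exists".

Extended Euclidean algorithm:
301 = 1*211 + 90
211 = 2*90 + 31
90 = 2*31 + 28
31 = 1*28 + 3
28 = 9*3 + 1
3 = 3*1 + 0
Since gcd(211, 301) = 1, back-substitute to write 1 as a combination:
1 = 28 − 9·3
1 = −9·31 + 10·28
1 = 10·90 − 29·31
1 = −29·211 + 68·90
1 = 68·301 − 97·211
Hence 211⁻¹ ≡ -97 ≡ 204 (mod 301).

204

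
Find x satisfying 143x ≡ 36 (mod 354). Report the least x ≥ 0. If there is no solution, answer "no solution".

228

First find gcd(143, 354):
354 = 2*143 + 68
143 = 2*68 + 7
68 = 9*7 + 5
7 = 1*5 + 2
5 = 2*2 + 1
2 = 2*1 + 0
gcd = 1, so a unique solution mod 354 exists.
Back-substitute for the Bézout coefficients:
1 = 5 − 2·2
1 = −2·7 + 3·5
1 = 3·68 − 29·7
1 = −29·143 + 61·68
1 = 61·354 − 151·143
So 143·(-151) ≡ 1 (mod 354), giving 143⁻¹ ≡ 203.
x ≡ 143⁻¹·36 ≡ 203·36 ≡ 228 (mod 354).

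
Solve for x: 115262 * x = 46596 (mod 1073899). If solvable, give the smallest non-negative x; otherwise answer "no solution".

64791

First find gcd(115262, 1073899):
1073899 = 9·115262 + 36541
115262 = 3·36541 + 5639
36541 = 6·5639 + 2707
5639 = 2·2707 + 225
2707 = 12·225 + 7
225 = 32·7 + 1
7 = 7·1 + 0
gcd = 1, so a unique solution mod 1073899 exists.
Back-substitute for the Bézout coefficients:
1 = 225 − 32·7
1 = −32·2707 + 385·225
1 = 385·5639 − 802·2707
1 = −802·36541 + 5197·5639
1 = 5197·115262 − 16393·36541
1 = −16393·1073899 + 152734·115262
So 115262·(152734) ≡ 1 (mod 1073899), giving 115262⁻¹ ≡ 152734.
x ≡ 115262⁻¹·46596 ≡ 152734·46596 ≡ 64791 (mod 1073899).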